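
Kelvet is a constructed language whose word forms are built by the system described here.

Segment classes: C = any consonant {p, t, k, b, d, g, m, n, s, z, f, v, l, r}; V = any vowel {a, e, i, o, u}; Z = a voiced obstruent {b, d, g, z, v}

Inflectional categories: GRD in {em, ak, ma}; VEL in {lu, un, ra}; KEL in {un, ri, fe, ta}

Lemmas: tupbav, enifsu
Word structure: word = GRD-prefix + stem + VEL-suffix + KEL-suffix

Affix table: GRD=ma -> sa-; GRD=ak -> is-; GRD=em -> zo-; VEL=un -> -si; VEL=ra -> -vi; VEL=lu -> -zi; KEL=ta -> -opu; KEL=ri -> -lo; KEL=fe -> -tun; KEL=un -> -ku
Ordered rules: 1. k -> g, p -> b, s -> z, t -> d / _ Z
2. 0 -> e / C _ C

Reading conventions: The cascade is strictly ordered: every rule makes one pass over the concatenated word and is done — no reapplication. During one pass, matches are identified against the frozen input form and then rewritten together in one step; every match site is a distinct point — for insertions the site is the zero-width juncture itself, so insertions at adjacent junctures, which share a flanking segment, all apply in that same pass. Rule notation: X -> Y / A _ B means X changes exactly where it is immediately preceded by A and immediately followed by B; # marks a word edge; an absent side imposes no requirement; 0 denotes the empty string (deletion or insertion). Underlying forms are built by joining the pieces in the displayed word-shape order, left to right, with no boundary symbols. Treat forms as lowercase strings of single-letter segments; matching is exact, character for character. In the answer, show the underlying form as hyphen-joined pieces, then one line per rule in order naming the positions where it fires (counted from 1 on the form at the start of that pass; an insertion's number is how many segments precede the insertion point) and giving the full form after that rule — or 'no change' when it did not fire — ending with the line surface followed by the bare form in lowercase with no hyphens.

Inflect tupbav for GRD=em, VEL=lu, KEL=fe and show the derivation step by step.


underlying: zo-tupbav-zi-tun
1. k -> g, p -> b, s -> z, t -> d / _ Z: fires at position(s) 5: zotubbavzitun
2. 0 -> e / C _ C: inserts after position(s) 5, 8: zotubebavezitun
surface: zotubebavezitun


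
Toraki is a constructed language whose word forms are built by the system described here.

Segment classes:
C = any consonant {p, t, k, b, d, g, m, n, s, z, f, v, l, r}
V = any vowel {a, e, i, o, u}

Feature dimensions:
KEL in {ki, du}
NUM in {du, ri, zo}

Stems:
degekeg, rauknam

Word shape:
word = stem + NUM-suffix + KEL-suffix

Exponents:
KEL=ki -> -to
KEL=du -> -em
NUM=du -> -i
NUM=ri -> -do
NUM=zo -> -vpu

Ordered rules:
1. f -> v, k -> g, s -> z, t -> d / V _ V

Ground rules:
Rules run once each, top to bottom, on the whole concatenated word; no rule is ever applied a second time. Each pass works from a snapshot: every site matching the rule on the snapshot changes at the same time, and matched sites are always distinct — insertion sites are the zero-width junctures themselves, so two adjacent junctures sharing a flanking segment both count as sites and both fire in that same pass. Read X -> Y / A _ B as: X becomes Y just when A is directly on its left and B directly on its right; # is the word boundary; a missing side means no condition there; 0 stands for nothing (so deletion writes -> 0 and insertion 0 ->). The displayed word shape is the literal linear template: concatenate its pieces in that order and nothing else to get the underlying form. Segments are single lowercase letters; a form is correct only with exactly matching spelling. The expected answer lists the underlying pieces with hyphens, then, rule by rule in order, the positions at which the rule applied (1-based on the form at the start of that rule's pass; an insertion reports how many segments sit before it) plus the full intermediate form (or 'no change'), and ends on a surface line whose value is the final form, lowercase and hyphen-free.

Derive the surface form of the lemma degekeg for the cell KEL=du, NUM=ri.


underlying: degekeg-do-em
1. f -> v, k -> g, s -> z, t -> d / V _ V: fires at position(s) 5: degegegdoem
surface: degegegdoem


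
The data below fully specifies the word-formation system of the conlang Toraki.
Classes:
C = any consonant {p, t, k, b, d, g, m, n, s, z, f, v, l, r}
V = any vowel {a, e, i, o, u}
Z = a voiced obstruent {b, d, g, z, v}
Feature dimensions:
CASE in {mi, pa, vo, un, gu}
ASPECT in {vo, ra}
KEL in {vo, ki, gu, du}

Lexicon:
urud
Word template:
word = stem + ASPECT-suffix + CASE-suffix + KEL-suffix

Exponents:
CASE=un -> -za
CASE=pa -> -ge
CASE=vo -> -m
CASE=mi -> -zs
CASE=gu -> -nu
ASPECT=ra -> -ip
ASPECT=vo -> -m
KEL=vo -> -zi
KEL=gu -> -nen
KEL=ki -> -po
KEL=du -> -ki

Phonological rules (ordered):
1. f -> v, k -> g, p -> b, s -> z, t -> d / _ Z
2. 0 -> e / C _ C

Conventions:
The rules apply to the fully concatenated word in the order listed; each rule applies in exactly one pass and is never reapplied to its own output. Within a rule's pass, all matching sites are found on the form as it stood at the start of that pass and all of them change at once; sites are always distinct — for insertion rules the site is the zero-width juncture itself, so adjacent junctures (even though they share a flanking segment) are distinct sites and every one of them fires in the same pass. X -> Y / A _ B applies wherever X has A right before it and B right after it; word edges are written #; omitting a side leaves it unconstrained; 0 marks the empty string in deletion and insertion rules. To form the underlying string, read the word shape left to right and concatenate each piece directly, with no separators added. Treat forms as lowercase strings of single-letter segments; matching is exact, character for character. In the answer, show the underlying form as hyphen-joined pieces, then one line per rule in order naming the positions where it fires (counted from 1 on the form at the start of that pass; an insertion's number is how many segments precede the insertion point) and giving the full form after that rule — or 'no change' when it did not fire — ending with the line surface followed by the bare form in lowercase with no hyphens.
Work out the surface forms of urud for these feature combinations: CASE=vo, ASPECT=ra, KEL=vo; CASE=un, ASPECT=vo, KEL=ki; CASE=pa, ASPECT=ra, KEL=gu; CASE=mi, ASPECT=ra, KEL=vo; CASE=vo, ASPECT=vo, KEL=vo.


cell CASE=vo, ASPECT=ra, KEL=vo:
underlying: urud-ip-m-zi
1. f -> v, k -> g, p -> b, s -> z, t -> d / _ Z: no change
2. 0 -> e / C _ C: inserts after position(s) 6, 7: urudipemezi
surface: urudipemezi

cell CASE=un, ASPECT=vo, KEL=ki:
underlying: urud-m-za-po
1. f -> v, k -> g, p -> b, s -> z, t -> d / _ Z: no change
2. 0 -> e / C _ C: inserts after position(s) 4, 5: urudemezapo
surface: urudemezapo

cell CASE=pa, ASPECT=ra, KEL=gu:
underlying: urud-ip-ge-nen
1. f -> v, k -> g, p -> b, s -> z, t -> d / _ Z: fires at position(s) 6: urudibgenen
2. 0 -> e / C _ C: inserts after position(s) 6: urudibegenen
surface: urudibegenen

cell CASE=mi, ASPECT=ra, KEL=vo:
underlying: urud-ip-zs-zi
1. f -> v, k -> g, p -> b, s -> z, t -> d / _ Z: fires at position(s) 6, 8: urudibzzzi
2. 0 -> e / C _ C: inserts after position(s) 6, 7, 8: urudibezezezi
surface: urudibezezezi

cell CASE=vo, ASPECT=vo, KEL=vo:
underlying: urud-m-m-zi
1. f -> v, k -> g, p -> b, s -> z, t -> d / _ Z: no change
2. 0 -> e / C _ C: inserts after position(s) 4, 5, 6: urudememezi
surface: urudememezi


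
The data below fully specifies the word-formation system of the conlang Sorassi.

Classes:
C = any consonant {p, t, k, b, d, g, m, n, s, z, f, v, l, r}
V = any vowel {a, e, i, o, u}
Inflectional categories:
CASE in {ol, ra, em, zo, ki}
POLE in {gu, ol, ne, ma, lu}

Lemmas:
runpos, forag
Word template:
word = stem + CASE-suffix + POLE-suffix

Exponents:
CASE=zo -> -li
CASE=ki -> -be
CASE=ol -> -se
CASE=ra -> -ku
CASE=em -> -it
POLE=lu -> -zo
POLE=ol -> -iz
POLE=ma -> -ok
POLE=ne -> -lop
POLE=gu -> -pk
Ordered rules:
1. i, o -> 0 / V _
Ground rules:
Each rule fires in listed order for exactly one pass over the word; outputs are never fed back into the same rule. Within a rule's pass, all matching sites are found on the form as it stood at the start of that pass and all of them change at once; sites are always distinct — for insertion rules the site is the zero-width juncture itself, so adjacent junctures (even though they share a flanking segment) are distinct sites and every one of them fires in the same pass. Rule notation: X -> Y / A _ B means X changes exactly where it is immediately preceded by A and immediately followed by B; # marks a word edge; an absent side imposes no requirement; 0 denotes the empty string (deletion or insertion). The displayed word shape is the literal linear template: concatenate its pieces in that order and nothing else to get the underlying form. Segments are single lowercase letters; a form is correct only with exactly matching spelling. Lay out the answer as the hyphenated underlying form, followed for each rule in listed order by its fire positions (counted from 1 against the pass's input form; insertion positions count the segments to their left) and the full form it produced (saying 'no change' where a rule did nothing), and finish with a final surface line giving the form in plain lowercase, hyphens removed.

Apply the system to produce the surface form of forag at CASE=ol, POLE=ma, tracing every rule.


underlying: forag-se-ok
1. i, o -> 0 / V _: fires at position(s) 8: foragsek
surface: foragsek


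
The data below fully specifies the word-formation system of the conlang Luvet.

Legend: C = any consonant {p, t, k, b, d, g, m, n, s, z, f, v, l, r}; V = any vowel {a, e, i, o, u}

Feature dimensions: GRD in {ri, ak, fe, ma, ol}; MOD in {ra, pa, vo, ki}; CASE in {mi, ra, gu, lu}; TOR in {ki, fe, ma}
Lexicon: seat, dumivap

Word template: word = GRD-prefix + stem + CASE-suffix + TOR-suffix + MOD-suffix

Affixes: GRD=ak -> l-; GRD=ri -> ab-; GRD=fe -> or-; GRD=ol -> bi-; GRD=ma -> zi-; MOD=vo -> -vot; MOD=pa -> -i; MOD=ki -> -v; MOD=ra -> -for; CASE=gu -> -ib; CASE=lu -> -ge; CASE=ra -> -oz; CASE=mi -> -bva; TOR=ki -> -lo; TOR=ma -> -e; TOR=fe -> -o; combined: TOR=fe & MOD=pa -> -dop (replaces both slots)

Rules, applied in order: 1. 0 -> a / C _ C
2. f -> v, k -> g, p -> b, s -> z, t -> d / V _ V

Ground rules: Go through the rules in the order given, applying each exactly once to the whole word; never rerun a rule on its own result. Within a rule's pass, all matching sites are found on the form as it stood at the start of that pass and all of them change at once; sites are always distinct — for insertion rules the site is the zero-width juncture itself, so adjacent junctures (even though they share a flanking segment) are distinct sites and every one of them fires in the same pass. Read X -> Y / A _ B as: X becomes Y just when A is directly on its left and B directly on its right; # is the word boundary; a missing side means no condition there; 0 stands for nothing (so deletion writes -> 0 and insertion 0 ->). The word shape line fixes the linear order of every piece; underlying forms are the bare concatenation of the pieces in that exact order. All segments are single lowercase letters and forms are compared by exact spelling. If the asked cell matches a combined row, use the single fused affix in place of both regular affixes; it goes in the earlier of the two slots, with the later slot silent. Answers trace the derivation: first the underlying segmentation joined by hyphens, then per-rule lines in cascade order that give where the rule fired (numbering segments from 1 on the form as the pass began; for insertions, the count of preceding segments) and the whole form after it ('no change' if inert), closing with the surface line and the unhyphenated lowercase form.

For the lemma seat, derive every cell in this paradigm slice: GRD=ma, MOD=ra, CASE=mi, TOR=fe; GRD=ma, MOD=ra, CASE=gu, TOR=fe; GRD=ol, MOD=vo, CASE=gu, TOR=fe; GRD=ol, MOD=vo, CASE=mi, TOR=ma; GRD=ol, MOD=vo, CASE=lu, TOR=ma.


cell GRD=ma, MOD=ra, CASE=mi, TOR=fe:
underlying: zi-seat-bva-o-for
1. 0 -> a / C _ C: inserts after position(s) 6, 7: ziseatabavaofor
2. f -> v, k -> g, p -> b, s -> z, t -> d / V _ V: fires at position(s) 3, 6, 13: zizeadabavaovor
surface: zizeadabavaovor

cell GRD=ma, MOD=ra, CASE=gu, TOR=fe:
underlying: zi-seat-ib-o-for
1. 0 -> a / C _ C: no change
2. f -> v, k -> g, p -> b, s -> z, t -> d / V _ V: fires at position(s) 3, 6, 10: zizeadibovor
surface: zizeadibovor

cell GRD=ol, MOD=vo, CASE=gu, TOR=fe:
underlying: bi-seat-ib-o-vot
1. 0 -> a / C _ C: no change
2. f -> v, k -> g, p -> b, s -> z, t -> d / V _ V: fires at position(s) 3, 6: bizeadibovot
surface: bizeadibovot

cell GRD=ol, MOD=vo, CASE=mi, TOR=ma:
underlying: bi-seat-bva-e-vot
1. 0 -> a / C _ C: inserts after position(s) 6, 7: biseatabavaevot
2. f -> v, k -> g, p -> b, s -> z, t -> d / V _ V: fires at position(s) 3, 6: bizeadabavaevot
surface: bizeadabavaevot

cell GRD=ol, MOD=vo, CASE=lu, TOR=ma:
underlying: bi-seat-ge-e-vot
1. 0 -> a / C _ C: inserts after position(s) 6: biseatageevot
2. f -> v, k -> g, p -> b, s -> z, t -> d / V _ V: fires at position(s) 3, 6: bizeadageevot
surface: bizeadageevot


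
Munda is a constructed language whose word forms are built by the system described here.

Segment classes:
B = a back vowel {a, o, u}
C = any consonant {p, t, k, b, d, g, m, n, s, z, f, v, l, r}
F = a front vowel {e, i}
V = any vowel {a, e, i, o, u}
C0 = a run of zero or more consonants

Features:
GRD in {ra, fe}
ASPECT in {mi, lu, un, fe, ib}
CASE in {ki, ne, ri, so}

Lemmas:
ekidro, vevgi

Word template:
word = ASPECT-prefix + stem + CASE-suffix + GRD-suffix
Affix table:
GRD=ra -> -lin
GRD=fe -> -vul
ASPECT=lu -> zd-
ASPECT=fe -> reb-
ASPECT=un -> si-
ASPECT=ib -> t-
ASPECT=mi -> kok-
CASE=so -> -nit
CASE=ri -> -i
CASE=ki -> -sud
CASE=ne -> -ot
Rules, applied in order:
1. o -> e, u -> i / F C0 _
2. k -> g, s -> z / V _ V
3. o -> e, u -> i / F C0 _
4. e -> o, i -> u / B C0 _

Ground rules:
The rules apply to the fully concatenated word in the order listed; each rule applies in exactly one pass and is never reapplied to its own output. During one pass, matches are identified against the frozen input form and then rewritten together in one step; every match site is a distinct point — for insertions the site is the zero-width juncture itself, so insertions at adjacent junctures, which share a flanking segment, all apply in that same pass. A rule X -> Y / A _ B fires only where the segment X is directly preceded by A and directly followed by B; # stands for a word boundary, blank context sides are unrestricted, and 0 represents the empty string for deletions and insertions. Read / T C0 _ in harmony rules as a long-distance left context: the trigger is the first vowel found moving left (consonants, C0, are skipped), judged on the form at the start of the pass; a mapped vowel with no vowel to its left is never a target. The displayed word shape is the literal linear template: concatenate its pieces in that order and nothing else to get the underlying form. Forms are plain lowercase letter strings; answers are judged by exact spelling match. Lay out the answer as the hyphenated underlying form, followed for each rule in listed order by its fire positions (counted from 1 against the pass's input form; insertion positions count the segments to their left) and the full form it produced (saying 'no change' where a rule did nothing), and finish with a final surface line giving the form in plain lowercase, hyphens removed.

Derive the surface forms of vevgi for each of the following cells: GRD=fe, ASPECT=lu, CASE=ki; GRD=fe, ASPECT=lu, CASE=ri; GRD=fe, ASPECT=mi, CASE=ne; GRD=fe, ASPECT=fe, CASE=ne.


cell GRD=fe, ASPECT=lu, CASE=ki:
underlying: zd-vevgi-sud-vul
1. o -> e, u -> i / F C0 _: fires at position(s) 9: zdvevgisidvul
2. k -> g, s -> z / V _ V: fires at position(s) 8: zdvevgizidvul
3. o -> e, u -> i / F C0 _: fires at position(s) 12: zdvevgizidvil
4. e -> o, i -> u / B C0 _: no change
surface: zdvevgizidvil

cell GRD=fe, ASPECT=lu, CASE=ri:
underlying: zd-vevgi-i-vul
1. o -> e, u -> i / F C0 _: fires at position(s) 10: zdvevgiivil
2. k -> g, s -> z / V _ V: no change
3. o -> e, u -> i / F C0 _: no change
4. e -> o, i -> u / B C0 _: no change
surface: zdvevgiivil

cell GRD=fe, ASPECT=mi, CASE=ne:
underlying: kok-vevgi-ot-vul
1. o -> e, u -> i / F C0 _: fires at position(s) 9: kokvevgietvul
2. k -> g, s -> z / V _ V: no change
3. o -> e, u -> i / F C0 _: fires at position(s) 12: kokvevgietvil
4. e -> o, i -> u / B C0 _: fires at position(s) 5: kokvovgietvil
surface: kokvovgietvil

cell GRD=fe, ASPECT=fe, CASE=ne:
underlying: reb-vevgi-ot-vul
1. o -> e, u -> i / F C0 _: fires at position(s) 9: rebvevgietvul
2. k -> g, s -> z / V _ V: no change
3. o -> e, u -> i / F C0 _: fires at position(s) 12: rebvevgietvil
4. e -> o, i -> u / B C0 _: no change
surface: rebvevgietvil


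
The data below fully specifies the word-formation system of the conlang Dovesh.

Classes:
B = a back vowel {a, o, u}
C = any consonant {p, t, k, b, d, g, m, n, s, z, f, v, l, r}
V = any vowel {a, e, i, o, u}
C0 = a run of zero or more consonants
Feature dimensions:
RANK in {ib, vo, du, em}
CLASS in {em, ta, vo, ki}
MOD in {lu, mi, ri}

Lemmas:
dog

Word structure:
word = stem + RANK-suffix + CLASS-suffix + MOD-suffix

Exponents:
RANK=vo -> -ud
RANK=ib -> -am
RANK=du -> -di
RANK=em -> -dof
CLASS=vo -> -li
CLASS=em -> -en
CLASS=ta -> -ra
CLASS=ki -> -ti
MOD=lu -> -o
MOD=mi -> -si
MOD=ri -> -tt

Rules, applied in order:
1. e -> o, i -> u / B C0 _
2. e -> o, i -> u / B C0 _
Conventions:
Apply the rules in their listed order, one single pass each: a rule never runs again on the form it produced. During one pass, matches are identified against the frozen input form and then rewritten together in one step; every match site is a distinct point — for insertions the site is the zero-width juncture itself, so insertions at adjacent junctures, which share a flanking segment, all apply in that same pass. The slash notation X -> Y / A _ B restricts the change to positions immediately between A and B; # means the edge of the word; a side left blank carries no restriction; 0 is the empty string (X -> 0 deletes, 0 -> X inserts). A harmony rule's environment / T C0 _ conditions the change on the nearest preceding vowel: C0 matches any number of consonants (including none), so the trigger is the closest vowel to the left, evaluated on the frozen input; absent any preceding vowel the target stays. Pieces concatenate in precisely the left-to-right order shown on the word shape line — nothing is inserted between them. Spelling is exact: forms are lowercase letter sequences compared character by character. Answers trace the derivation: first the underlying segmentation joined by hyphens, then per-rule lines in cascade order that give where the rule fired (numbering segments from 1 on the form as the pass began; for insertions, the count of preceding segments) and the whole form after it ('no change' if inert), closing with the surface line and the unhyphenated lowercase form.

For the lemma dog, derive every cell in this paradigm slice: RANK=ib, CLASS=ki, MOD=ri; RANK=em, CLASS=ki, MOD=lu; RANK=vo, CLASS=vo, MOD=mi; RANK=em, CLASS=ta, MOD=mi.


cell RANK=ib, CLASS=ki, MOD=ri:
underlying: dog-am-ti-tt
1. e -> o, i -> u / B C0 _: fires at position(s) 7: dogamtutt
2. e -> o, i -> u / B C0 _: no change
surface: dogamtutt

cell RANK=em, CLASS=ki, MOD=lu:
underlying: dog-dof-ti-o
1. e -> o, i -> u / B C0 _: fires at position(s) 8: dogdoftuo
2. e -> o, i -> u / B C0 _: no change
surface: dogdoftuo

cell RANK=vo, CLASS=vo, MOD=mi:
underlying: dog-ud-li-si
1. e -> o, i -> u / B C0 _: fires at position(s) 7: dogudlusi
2. e -> o, i -> u / B C0 _: fires at position(s) 9: dogudlusu
surface: dogudlusu

cell RANK=em, CLASS=ta, MOD=mi:
underlying: dog-dof-ra-si
1. e -> o, i -> u / B C0 _: fires at position(s) 10: dogdofrasu
2. e -> o, i -> u / B C0 _: no change
surface: dogdofrasu


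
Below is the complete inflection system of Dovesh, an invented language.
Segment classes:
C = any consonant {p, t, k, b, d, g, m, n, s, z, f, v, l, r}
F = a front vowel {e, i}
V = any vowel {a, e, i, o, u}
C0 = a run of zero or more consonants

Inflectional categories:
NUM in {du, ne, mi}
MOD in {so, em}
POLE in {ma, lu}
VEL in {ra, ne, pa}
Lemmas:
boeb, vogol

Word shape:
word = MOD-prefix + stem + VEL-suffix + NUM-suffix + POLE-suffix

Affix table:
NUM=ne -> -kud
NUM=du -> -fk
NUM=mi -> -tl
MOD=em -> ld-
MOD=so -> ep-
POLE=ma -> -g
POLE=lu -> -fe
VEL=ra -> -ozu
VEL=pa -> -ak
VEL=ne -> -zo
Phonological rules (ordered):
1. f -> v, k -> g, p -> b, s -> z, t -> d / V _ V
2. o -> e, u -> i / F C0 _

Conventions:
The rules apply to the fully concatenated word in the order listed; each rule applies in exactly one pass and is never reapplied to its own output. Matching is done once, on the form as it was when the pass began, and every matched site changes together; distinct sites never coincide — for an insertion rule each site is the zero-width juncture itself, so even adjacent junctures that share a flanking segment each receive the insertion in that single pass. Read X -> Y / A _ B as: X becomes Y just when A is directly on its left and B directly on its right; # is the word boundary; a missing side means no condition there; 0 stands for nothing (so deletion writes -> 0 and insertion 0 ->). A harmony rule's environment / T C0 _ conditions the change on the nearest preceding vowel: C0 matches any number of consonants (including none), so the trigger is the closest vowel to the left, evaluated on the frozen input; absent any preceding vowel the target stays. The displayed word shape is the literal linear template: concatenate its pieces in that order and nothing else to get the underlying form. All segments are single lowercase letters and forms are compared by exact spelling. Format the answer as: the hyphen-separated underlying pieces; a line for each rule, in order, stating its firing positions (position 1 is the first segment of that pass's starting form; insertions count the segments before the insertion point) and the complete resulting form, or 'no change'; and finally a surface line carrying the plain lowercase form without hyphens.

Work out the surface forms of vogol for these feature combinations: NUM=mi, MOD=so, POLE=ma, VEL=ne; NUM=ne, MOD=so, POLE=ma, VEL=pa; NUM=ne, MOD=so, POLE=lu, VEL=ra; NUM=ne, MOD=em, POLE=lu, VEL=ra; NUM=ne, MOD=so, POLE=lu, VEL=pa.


cell NUM=mi, MOD=so, POLE=ma, VEL=ne:
underlying: ep-vogol-zo-tl-g
1. f -> v, k -> g, p -> b, s -> z, t -> d / V _ V: no change
2. o -> e, u -> i / F C0 _: fires at position(s) 4: epvegolzotlg
surface: epvegolzotlg

cell NUM=ne, MOD=so, POLE=ma, VEL=pa:
underlying: ep-vogol-ak-kud-g
1. f -> v, k -> g, p -> b, s -> z, t -> d / V _ V: no change
2. o -> e, u -> i / F C0 _: fires at position(s) 4: epvegolakkudg
surface: epvegolakkudg

cell NUM=ne, MOD=so, POLE=lu, VEL=ra:
underlying: ep-vogol-ozu-kud-fe
1. f -> v, k -> g, p -> b, s -> z, t -> d / V _ V: fires at position(s) 11: epvogolozugudfe
2. o -> e, u -> i / F C0 _: fires at position(s) 4: epvegolozugudfe
surface: epvegolozugudfe

cell NUM=ne, MOD=em, POLE=lu, VEL=ra:
underlying: ld-vogol-ozu-kud-fe
1. f -> v, k -> g, p -> b, s -> z, t -> d / V _ V: fires at position(s) 11: ldvogolozugudfe
2. o -> e, u -> i / F C0 _: no change
surface: ldvogolozugudfe

cell NUM=ne, MOD=so, POLE=lu, VEL=pa:
underlying: ep-vogol-ak-kud-fe
1. f -> v, k -> g, p -> b, s -> z, t -> d / V _ V: no change
2. o -> e, u -> i / F C0 _: fires at position(s) 4: epvegolakkudfe
surface: epvegolakkudfe


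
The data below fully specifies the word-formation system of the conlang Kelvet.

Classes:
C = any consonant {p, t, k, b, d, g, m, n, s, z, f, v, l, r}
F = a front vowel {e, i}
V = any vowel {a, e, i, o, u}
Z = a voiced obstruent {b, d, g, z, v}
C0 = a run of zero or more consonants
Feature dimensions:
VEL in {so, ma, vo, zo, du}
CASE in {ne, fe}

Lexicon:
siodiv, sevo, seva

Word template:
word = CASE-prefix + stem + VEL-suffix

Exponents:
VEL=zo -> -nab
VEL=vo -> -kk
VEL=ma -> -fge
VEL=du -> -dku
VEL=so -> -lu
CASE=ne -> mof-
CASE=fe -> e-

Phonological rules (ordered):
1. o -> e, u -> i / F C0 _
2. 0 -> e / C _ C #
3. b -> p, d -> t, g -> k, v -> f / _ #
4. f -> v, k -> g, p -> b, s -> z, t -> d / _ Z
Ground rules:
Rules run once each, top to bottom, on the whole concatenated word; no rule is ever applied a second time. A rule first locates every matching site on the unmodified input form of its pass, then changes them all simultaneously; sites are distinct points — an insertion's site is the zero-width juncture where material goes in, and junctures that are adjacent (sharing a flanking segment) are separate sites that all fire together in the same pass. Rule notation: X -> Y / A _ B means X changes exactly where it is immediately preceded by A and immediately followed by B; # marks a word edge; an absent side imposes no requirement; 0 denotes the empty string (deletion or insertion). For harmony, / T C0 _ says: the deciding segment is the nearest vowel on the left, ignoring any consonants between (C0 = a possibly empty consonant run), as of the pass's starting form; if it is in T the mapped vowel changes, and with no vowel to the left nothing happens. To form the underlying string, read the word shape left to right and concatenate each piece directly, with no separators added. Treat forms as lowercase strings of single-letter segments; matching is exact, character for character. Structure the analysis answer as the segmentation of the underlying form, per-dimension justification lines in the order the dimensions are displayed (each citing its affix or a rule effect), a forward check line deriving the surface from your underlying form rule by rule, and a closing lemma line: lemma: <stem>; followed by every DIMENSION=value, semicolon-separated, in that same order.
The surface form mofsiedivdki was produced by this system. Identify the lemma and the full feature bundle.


underlying: mof-siodiv-dku
VEL=du - signalled by the affix -dku
CASE=ne - signalled by the affix mof-
check: mofsiodivdku -> mofsiedivdki -> mofsiedivdki -> mofsiedivdki -> mofsiedivdki
lemma: siodiv; VEL=du; CASE=ne


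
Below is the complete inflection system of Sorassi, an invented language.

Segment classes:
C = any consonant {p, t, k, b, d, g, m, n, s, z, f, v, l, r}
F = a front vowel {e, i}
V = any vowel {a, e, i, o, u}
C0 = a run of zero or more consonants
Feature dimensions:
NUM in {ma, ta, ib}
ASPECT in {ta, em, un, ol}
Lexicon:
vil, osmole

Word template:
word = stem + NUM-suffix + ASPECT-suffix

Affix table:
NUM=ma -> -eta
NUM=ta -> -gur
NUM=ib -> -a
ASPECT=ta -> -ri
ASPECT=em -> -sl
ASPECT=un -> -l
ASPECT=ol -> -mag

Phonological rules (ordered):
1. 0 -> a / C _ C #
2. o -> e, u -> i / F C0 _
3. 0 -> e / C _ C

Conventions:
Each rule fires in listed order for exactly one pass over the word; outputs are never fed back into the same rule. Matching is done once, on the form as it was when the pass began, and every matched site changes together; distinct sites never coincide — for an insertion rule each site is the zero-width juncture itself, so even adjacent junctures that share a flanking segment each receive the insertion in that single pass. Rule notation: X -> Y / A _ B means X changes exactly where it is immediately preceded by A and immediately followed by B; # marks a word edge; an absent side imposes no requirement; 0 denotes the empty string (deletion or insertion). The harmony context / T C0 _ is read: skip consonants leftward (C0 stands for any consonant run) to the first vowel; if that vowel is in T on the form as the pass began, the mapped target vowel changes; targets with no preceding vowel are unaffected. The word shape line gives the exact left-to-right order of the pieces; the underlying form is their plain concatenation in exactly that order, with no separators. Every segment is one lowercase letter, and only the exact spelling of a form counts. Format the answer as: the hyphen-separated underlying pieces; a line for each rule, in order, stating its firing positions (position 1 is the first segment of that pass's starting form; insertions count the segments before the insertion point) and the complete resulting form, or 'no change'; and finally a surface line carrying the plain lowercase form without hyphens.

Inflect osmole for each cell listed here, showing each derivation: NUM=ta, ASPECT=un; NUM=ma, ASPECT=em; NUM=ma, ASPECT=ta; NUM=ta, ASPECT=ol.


cell NUM=ta, ASPECT=un:
underlying: osmole-gur-l
1. 0 -> a / C _ C #: inserts after position(s) 9: osmolegural
2. o -> e, u -> i / F C0 _: fires at position(s) 8: osmolegiral
3. 0 -> e / C _ C: inserts after position(s) 2: osemolegiral
surface: osemolegiral

cell NUM=ma, ASPECT=em:
underlying: osmole-eta-sl
1. 0 -> a / C _ C #: inserts after position(s) 10: osmoleetasal
2. o -> e, u -> i / F C0 _: no change
3. 0 -> e / C _ C: inserts after position(s) 2: osemoleetasal
surface: osemoleetasal

cell NUM=ma, ASPECT=ta:
underlying: osmole-eta-ri
1. 0 -> a / C _ C #: no change
2. o -> e, u -> i / F C0 _: no change
3. 0 -> e / C _ C: inserts after position(s) 2: osemoleetari
surface: osemoleetari

cell NUM=ta, ASPECT=ol:
underlying: osmole-gur-mag
1. 0 -> a / C _ C #: no change
2. o -> e, u -> i / F C0 _: fires at position(s) 8: osmolegirmag
3. 0 -> e / C _ C: inserts after position(s) 2, 9: osemolegiremag
surface: osemolegiremag


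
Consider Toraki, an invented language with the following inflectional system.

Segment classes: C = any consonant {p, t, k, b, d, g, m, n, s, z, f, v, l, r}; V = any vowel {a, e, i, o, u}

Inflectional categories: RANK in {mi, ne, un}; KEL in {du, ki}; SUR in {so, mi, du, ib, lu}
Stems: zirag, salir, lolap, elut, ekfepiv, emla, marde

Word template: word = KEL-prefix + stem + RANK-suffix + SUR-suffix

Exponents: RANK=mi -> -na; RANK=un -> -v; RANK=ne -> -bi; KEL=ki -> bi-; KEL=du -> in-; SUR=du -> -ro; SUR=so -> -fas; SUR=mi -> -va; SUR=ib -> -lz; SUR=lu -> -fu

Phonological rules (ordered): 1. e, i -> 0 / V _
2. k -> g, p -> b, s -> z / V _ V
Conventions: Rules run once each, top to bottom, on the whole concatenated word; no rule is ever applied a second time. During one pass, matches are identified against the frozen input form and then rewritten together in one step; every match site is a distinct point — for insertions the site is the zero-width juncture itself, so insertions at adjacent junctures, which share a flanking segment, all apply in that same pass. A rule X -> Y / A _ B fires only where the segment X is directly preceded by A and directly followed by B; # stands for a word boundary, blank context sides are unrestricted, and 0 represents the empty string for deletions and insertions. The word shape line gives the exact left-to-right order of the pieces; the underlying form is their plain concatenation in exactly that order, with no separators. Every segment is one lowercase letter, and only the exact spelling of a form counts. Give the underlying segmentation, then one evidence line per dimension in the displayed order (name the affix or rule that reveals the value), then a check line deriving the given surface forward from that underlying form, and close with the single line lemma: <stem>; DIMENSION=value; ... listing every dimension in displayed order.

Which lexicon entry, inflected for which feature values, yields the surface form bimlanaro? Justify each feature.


underlying: bi-emla-na-ro
RANK=mi - signalled by the affix -na
KEL=ki - signalled by the affix bi-
SUR=du - signalled by the affix -ro
check: biemlanaro -> bimlanaro -> bimlanaro
lemma: emla; RANK=mi; KEL=ki; SUR=du


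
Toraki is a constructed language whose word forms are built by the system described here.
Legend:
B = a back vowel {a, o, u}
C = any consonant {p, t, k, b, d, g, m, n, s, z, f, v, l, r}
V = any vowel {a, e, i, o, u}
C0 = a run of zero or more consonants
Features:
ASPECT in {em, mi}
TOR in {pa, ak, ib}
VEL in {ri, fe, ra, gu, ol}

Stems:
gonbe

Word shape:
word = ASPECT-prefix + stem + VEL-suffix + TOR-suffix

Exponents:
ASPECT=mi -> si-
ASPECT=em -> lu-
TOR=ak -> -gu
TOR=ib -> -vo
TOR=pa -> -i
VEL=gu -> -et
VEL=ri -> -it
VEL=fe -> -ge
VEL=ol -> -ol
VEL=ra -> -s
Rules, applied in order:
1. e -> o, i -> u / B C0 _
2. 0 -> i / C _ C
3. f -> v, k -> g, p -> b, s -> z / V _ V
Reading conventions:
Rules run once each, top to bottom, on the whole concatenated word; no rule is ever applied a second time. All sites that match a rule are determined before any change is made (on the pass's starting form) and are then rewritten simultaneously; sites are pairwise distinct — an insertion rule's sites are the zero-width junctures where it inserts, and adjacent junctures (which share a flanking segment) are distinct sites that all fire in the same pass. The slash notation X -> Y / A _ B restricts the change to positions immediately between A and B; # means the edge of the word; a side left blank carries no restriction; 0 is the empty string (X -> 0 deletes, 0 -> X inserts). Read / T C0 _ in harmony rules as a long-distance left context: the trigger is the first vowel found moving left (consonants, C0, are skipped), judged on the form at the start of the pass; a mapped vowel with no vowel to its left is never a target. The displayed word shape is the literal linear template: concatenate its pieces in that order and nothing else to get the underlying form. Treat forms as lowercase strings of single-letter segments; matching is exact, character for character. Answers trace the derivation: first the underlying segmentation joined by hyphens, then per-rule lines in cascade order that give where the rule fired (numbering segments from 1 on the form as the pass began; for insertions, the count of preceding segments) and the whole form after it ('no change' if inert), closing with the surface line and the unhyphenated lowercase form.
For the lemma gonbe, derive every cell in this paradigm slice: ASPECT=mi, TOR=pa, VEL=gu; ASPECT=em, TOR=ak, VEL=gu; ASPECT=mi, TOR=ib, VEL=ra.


cell ASPECT=mi, TOR=pa, VEL=gu:
underlying: si-gonbe-et-i
1. e -> o, i -> u / B C0 _: fires at position(s) 7: sigonboeti
2. 0 -> i / C _ C: inserts after position(s) 5: sigoniboeti
3. f -> v, k -> g, p -> b, s -> z / V _ V: no change
surface: sigoniboeti

cell ASPECT=em, TOR=ak, VEL=gu:
underlying: lu-gonbe-et-gu
1. e -> o, i -> u / B C0 _: fires at position(s) 7: lugonboetgu
2. 0 -> i / C _ C: inserts after position(s) 5, 9: lugoniboetigu
3. f -> v, k -> g, p -> b, s -> z / V _ V: no change
surface: lugoniboetigu

cell ASPECT=mi, TOR=ib, VEL=ra:
underlying: si-gonbe-s-vo
1. e -> o, i -> u / B C0 _: fires at position(s) 7: sigonbosvo
2. 0 -> i / C _ C: inserts after position(s) 5, 8: sigonibosivo
3. f -> v, k -> g, p -> b, s -> z / V _ V: fires at position(s) 9: sigonibozivo
surface: sigonibozivo


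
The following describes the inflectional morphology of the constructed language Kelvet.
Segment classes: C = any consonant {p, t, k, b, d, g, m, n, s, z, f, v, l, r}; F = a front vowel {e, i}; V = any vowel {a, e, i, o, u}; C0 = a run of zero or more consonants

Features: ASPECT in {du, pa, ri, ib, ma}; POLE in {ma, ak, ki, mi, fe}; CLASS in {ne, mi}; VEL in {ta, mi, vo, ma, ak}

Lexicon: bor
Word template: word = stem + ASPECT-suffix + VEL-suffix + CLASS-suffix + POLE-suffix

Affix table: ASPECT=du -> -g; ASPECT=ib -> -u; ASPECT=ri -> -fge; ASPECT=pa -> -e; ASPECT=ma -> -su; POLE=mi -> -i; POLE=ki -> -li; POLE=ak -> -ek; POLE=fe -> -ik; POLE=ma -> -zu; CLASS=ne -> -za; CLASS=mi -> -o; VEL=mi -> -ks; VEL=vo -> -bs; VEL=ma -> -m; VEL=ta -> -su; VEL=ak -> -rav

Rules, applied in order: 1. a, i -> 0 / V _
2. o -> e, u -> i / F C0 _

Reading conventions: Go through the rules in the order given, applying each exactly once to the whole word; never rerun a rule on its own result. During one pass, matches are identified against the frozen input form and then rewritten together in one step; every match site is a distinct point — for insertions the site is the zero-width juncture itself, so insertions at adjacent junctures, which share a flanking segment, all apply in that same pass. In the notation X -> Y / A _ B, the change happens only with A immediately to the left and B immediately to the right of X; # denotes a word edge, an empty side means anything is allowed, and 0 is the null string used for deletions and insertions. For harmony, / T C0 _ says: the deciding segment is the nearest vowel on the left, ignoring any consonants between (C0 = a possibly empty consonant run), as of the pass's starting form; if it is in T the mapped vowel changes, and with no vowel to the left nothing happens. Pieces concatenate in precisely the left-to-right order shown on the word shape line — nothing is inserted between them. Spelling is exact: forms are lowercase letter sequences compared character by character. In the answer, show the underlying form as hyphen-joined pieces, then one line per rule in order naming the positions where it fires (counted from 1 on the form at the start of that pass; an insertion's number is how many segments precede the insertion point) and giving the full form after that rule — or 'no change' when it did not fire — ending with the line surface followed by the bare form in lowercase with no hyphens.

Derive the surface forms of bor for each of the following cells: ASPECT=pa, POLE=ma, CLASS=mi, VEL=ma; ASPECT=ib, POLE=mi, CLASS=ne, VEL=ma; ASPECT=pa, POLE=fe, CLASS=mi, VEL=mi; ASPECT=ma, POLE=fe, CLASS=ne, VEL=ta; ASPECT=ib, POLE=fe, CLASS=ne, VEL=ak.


cell ASPECT=pa, POLE=ma, CLASS=mi, VEL=ma:
underlying: bor-e-m-o-zu
1. a, i -> 0 / V _: no change
2. o -> e, u -> i / F C0 _: fires at position(s) 6: boremezu
surface: boremezu

cell ASPECT=ib, POLE=mi, CLASS=ne, VEL=ma:
underlying: bor-u-m-za-i
1. a, i -> 0 / V _: fires at position(s) 8: borumza
2. o -> e, u -> i / F C0 _: no change
surface: borumza

cell ASPECT=pa, POLE=fe, CLASS=mi, VEL=mi:
underlying: bor-e-ks-o-ik
1. a, i -> 0 / V _: fires at position(s) 8: boreksok
2. o -> e, u -> i / F C0 _: fires at position(s) 7: boreksek
surface: boreksek

cell ASPECT=ma, POLE=fe, CLASS=ne, VEL=ta:
underlying: bor-su-su-za-ik
1. a, i -> 0 / V _: fires at position(s) 10: borsusuzak
2. o -> e, u -> i / F C0 _: no change
surface: borsusuzak

cell ASPECT=ib, POLE=fe, CLASS=ne, VEL=ak:
underlying: bor-u-rav-za-ik
1. a, i -> 0 / V _: fires at position(s) 10: boruravzak
2. o -> e, u -> i / F C0 _: no change
surface: boruravzak


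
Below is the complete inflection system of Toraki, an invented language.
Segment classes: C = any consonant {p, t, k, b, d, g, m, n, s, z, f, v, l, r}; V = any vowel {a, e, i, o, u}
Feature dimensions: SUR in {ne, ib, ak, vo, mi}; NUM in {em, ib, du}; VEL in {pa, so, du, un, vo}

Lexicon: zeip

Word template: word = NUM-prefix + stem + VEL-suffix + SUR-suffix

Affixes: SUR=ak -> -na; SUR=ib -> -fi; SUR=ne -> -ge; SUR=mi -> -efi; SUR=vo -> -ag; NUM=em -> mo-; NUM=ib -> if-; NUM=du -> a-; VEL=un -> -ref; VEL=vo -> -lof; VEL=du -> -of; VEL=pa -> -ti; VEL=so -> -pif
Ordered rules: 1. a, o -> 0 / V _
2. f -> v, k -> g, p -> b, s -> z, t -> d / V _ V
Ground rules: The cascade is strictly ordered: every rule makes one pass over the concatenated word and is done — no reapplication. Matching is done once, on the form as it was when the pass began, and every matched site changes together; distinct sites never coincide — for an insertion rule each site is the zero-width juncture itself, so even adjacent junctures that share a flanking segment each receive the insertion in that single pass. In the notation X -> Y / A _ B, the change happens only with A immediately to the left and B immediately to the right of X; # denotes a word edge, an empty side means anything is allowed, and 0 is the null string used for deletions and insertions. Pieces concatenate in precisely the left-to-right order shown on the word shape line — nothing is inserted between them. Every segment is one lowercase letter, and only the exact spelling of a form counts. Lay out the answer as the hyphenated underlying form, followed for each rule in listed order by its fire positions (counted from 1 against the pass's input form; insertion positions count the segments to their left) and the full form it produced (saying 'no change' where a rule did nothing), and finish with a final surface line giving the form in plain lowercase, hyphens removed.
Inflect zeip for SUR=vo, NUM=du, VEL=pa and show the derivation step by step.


underlying: a-zeip-ti-ag
1. a, o -> 0 / V _: fires at position(s) 8: azeiptig
2. f -> v, k -> g, p -> b, s -> z, t -> d / V _ V: no change
surface: azeiptig
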